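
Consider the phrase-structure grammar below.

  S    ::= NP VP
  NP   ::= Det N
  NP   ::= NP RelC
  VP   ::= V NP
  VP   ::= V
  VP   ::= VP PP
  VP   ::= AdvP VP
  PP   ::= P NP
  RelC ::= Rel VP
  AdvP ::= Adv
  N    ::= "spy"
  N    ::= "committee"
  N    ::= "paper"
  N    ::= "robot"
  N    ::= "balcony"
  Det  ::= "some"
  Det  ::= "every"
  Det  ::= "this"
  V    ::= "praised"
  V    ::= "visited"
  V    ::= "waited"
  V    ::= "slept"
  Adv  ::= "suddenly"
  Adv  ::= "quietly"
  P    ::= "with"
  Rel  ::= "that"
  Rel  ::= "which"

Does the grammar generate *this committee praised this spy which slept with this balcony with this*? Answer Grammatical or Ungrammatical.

For S → NP VP, the only prefix that parses as NP is 'this committee', but the remainder 'praised this spy which slept with this balcony with this' is not a VP under these rules.

Ungrammatical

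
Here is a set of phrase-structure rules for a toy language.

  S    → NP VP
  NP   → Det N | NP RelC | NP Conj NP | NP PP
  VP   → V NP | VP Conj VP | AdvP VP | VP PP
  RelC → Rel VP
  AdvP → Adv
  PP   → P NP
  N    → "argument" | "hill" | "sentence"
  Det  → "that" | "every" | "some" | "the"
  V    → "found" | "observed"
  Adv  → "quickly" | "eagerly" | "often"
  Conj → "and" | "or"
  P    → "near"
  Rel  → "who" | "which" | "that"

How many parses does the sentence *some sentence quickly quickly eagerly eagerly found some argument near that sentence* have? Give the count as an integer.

Two of the 6 distinct bracketings:
[S [NP [Det some] [N sentence]] [VP [AdvP [Adv quickly]] [VP [AdvP [Adv quickly]] [VP [AdvP [Adv eagerly]] [VP [AdvP [Adv eagerly]] [VP [V found] [NP [NP [Det some] [N argument]] [PP [P near] [NP [Det that] [N sentence]]]]]]]]]]
[S [NP [Det some] [N sentence]] [VP [AdvP [Adv quickly]] [VP [AdvP [Adv quickly]] [VP [AdvP [Adv eagerly]] [VP [AdvP [Adv eagerly]] [VP [VP [V found] [NP [Det some] [N argument]]] [PP [P near] [NP [Det that] [N sentence]]]]]]]]]
The difference turns on whether NP → NP PP is used at the relevant span, versus an alternative expansion of NP.

6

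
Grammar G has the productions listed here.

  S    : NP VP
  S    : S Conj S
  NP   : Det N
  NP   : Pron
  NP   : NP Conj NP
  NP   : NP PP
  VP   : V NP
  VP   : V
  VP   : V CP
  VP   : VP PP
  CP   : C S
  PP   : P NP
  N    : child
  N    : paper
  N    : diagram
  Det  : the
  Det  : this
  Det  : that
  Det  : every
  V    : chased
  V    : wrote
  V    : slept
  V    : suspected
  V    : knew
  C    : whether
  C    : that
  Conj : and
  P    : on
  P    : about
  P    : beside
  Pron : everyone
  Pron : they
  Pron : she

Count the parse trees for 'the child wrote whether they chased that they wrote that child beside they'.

4

Two of the 4 distinct bracketings:
[S [NP [Det the] [N child]] [VP [V wrote] [CP [C whether] [S [NP [Pron they]] [VP [V chased] [CP [C that] [S [NP [Pron they]] [VP [V wrote] [NP [NP [Det that] [N child]] [PP [P beside] [NP [Pron they]]]]]]]]]]]]
[S [NP [Det the] [N child]] [VP [V wrote] [CP [C whether] [S [NP [Pron they]] [VP [V chased] [CP [C that] [S [NP [Pron they]] [VP [VP [V wrote] [NP [Det that] [N child]]] [PP [P beside] [NP [Pron they]]]]]]]]]]]
The difference turns on whether NP → NP PP is used at the relevant span, versus an alternative expansion of NP.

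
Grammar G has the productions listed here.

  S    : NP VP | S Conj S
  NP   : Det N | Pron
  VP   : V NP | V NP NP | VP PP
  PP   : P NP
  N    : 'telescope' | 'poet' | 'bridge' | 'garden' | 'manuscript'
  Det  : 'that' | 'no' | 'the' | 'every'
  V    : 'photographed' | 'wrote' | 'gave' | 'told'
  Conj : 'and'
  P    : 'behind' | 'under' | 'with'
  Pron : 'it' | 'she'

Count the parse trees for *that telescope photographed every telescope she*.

1

[S [NP [Det that] [N telescope]] [VP [V photographed] [NP [Det every] [N telescope]] [NP [Pron she]]]]
No rule offers an alternative attachment or grouping for any span, so this is the only derivation.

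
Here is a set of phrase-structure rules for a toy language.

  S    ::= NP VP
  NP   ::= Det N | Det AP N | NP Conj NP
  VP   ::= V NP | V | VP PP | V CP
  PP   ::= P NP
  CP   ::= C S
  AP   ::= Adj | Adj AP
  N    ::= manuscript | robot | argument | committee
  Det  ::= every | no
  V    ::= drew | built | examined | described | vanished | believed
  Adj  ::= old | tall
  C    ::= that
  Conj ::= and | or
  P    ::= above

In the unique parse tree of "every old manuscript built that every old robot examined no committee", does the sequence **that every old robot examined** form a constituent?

[S [NP [Det every] [AP [Adj old]] [N manuscript]] [VP [V built] [CP [C that] [S [NP [Det every] [AP [Adj old]] [N robot]] [VP [V examined] [NP [Det no] [N committee]]]]]]]
The smallest constituent containing 'that every old robot examined' is the CP spanning 'that every old robot examined no committee'; no single node in the tree dominates exactly the given words.

No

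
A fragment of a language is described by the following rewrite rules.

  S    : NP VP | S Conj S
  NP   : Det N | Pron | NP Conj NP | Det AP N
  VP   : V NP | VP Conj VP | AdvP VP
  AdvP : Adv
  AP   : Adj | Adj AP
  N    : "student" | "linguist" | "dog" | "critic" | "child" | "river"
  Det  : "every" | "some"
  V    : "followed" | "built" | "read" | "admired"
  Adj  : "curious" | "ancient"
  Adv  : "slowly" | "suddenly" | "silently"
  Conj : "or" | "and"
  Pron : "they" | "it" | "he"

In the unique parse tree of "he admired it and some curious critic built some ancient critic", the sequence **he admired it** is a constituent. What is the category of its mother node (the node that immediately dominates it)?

S

S
  S
    NP
      Pron: he
    VP
      V: admired
      NP
        Pron: it
  Conj: and
  S
    NP
      Det: some
      AP
        Adj: curious
      N: critic
    VP
      V: built
      NP
        Det: some
        AP
          Adj: ancient
        N: critic
The span 'he admired it' is the S node built by S → NP VP.
Its mother is the S built by S → S Conj S.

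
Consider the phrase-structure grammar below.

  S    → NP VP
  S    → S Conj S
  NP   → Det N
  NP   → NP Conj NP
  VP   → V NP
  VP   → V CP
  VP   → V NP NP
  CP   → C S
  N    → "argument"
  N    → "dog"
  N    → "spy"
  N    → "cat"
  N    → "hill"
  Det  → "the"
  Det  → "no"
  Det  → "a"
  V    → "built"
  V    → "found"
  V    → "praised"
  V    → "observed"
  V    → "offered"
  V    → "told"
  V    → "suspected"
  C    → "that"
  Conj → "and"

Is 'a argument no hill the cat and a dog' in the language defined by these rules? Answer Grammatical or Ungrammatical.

For S → NP VP, the only prefix that parses as NP is 'a argument', but the remainder 'no hill the cat and a dog' is not a VP under these rules. The alternative S rule S → S Conj S likewise has no satisfying split.

Ungrammatical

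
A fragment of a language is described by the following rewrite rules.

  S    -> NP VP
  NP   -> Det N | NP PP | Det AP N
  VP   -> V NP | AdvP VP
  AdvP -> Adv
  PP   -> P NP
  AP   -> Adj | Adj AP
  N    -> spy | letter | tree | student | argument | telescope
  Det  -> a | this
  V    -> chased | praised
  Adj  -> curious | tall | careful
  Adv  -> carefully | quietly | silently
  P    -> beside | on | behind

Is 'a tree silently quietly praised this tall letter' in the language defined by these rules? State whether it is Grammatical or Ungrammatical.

[S [NP [Det a] [N tree]] [VP [AdvP [Adv silently]] [VP [AdvP [Adv quietly]] [VP [V praised] [NP [Det this] [AP [Adj tall]] [N letter]]]]]]
Every word is introduced by a lexical rule and the phrasal rules combine the resulting categories into a single S.

Grammatical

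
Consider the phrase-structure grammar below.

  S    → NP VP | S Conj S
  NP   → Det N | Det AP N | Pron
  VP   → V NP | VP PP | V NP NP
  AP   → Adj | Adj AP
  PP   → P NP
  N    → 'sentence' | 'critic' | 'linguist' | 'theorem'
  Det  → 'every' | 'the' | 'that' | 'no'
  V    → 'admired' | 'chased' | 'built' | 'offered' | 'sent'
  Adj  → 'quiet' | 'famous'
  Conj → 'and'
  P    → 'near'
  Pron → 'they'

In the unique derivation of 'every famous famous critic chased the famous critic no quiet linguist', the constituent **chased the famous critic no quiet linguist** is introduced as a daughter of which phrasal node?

[S [NP [Det every] [AP [Adj famous] [AP [Adj famous]]] [N critic]] [VP [V chased] [NP [Det the] [AP [Adj famous]] [N critic]] [NP [Det no] [AP [Adj quiet]] [N linguist]]]]
The span 'chased the famous critic no quiet linguist' is the VP node built by VP → V NP NP.
Its mother is the S built by S → NP VP.

S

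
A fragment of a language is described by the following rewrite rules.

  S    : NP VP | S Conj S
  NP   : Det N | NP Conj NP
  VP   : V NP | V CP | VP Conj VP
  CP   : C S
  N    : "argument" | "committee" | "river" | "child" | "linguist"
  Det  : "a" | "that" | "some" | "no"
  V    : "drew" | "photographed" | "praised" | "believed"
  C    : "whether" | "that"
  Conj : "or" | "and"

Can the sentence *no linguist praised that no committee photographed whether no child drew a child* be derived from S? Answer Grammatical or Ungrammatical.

[S [NP [Det no] [N linguist]] [VP [V praised] [CP [C that] [S [NP [Det no] [N committee]] [VP [V photographed] [CP [C whether] [S [NP [Det no] [N child]] [VP [V drew] [NP [Det a] [N child]]]]]]]]]]
The bracketing above is licensed at every node by one of the given productions, with S at the root.

Grammatical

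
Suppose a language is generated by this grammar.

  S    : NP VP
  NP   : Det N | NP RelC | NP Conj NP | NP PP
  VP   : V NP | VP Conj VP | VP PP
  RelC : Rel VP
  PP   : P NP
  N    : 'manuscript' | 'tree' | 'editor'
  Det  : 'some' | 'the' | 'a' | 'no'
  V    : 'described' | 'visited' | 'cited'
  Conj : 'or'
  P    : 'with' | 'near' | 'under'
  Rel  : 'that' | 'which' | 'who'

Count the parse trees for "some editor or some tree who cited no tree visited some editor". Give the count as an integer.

The two bracketings:
[S [NP [NP [NP [Det some] [N editor]] [Conj or] [NP [Det some] [N tree]]] [RelC [Rel who] [VP [V cited] [NP [Det no] [N tree]]]]] [VP [V visited] [NP [Det some] [N editor]]]]
[S [NP [NP [Det some] [N editor]] [Conj or] [NP [NP [Det some] [N tree]] [RelC [Rel who] [VP [V cited] [NP [Det no] [N tree]]]]]] [VP [V visited] [NP [Det some] [N editor]]]]
The trees differ in how a recursive rule is bracketed over the same span.

2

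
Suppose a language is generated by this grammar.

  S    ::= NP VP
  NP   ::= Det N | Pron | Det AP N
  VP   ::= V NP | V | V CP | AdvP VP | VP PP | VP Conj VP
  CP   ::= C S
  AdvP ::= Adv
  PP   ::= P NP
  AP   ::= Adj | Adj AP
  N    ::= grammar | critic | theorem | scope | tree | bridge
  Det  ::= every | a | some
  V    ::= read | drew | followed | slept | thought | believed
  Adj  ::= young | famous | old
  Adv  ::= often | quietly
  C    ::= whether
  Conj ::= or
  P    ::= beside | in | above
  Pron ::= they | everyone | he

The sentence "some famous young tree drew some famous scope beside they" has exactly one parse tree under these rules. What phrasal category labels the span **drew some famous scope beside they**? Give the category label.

S
  NP
    Det: some
    AP
      Adj: famous
      AP
        Adj: young
    N: tree
  VP
    VP
      V: drew
      NP
        Det: some
        AP
          Adj: famous
        N: scope
    PP
      P: beside
      NP
        Pron: they
The span 'drew some famous scope beside they' is the VP node built by VP → VP PP.

VP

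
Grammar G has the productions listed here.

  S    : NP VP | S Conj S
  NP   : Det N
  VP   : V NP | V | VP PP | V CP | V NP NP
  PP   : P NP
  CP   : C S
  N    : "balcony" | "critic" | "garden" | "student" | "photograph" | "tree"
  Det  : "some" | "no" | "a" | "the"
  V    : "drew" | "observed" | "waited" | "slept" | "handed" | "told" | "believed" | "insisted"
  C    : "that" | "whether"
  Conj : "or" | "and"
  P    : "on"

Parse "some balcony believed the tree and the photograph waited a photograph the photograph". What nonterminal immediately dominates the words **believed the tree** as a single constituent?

[S [S [NP [Det some] [N balcony]] [VP [V believed] [NP [Det the] [N tree]]]] [Conj and] [S [NP [Det the] [N photograph]] [VP [V waited] [NP [Det a] [N photograph]] [NP [Det the] [N photograph]]]]]
The span 'believed the tree' is the VP node built by VP → V NP.

VP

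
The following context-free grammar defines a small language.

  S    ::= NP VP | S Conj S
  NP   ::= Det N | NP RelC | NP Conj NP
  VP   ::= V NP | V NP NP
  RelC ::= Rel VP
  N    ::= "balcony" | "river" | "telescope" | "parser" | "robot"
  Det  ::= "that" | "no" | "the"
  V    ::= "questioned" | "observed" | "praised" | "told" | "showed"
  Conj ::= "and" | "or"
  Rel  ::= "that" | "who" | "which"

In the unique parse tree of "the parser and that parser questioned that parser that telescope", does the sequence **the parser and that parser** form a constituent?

Yes

[S [NP [NP [Det the] [N parser]] [Conj and] [NP [Det that] [N parser]]] [VP [V questioned] [NP [Det that] [N parser]] [NP [Det that] [N telescope]]]]
The words 'the parser and that parser' are exhaustively dominated by a single NP node (built by NP → NP Conj NP), so they form a constituent.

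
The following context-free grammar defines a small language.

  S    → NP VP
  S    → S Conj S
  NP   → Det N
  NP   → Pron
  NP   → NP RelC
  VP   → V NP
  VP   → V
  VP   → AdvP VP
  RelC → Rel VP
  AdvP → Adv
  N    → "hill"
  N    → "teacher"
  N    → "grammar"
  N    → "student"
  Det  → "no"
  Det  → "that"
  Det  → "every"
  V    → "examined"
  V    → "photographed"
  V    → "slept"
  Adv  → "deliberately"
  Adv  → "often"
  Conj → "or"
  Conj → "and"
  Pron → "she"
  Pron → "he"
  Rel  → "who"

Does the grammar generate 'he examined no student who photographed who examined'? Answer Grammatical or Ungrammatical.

Grammatical

S
  NP
    Pron: he
  VP
    V: examined
    NP
      NP
        NP
          Det: no
          N: student
        RelC
          Rel: who
          VP
            V: photographed
      RelC
        Rel: who
        VP
          V: examined
Each bracket corresponds to one application of a listed rule, so the string is derivable from S.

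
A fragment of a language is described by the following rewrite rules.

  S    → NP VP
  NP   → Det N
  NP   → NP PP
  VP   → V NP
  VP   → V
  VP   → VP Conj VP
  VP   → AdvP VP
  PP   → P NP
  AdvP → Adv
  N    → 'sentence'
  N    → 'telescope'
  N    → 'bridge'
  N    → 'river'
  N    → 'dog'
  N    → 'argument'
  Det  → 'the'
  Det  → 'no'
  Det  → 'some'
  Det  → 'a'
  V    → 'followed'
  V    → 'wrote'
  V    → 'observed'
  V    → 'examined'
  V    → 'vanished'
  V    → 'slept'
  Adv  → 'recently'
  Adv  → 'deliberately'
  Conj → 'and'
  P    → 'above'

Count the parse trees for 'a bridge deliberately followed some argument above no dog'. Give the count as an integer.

1

[S [NP [Det a] [N bridge]] [VP [AdvP [Adv deliberately]] [VP [V followed] [NP [NP [Det some] [N argument]] [PP [P above] [NP [Det no] [N dog]]]]]]]
No rule offers an alternative attachment or grouping for any span, so this is the only derivation.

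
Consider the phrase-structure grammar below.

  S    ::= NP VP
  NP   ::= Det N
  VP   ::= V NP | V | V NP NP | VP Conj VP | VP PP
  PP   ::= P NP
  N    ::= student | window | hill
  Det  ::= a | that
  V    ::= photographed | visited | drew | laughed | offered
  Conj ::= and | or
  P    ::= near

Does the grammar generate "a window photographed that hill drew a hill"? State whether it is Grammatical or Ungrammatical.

Ungrammatical

For S → NP VP, the only prefix that parses as NP is 'a window', but the remainder 'photographed that hill drew a hill' is not a VP under these rules.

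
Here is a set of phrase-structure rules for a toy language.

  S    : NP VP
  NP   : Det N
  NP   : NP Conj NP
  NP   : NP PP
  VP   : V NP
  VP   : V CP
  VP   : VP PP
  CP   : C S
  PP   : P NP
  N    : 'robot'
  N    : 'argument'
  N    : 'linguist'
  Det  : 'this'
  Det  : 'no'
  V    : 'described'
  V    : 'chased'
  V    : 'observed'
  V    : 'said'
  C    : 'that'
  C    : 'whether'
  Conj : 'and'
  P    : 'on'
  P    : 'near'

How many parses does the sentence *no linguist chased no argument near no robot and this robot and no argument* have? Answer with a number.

7

Two of the 7 distinct bracketings:
[S [NP [Det no] [N linguist]] [VP [V chased] [NP [NP [NP [Det no] [N argument]] [PP [P near] [NP [Det no] [N robot]]]] [Conj and] [NP [NP [Det this] [N robot]] [Conj and] [NP [Det no] [N argument]]]]]]
[S [NP [Det no] [N linguist]] [VP [V chased] [NP [NP [NP [NP [Det no] [N argument]] [PP [P near] [NP [Det no] [N robot]]]] [Conj and] [NP [Det this] [N robot]]] [Conj and] [NP [Det no] [N argument]]]]]
The trees differ in how a recursive rule is bracketed over the same span.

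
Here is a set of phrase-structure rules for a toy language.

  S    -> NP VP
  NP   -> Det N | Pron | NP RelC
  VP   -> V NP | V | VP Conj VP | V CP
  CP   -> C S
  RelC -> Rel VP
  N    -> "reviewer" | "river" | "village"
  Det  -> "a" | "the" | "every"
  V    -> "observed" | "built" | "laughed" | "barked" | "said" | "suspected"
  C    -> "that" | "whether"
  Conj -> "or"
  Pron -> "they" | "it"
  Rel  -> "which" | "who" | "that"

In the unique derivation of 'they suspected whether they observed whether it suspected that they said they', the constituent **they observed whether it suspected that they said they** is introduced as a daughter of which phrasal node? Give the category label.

CP

[S [NP [Pron they]] [VP [V suspected] [CP [C whether] [S [NP [Pron they]] [VP [V observed] [CP [C whether] [S [NP [Pron it]] [VP [V suspected] [CP [C that] [S [NP [Pron they]] [VP [V said] [NP [Pron they]]]]]]]]]]]]]
The span 'they observed whether it suspected that they said they' is the S node built by S → NP VP.
Its mother is the CP built by CP → C S.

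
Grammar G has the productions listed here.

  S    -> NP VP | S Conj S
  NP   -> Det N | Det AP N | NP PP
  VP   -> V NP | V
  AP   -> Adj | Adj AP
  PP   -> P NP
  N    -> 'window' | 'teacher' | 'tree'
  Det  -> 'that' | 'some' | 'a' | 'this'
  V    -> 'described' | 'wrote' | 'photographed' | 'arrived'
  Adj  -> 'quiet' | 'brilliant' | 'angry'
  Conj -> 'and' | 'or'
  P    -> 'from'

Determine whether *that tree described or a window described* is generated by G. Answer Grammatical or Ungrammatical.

Grammatical

[S [S [NP [Det that] [N tree]] [VP [V described]]] [Conj or] [S [NP [Det a] [N window]] [VP [V described]]]]
Each bracket corresponds to one application of a listed rule, so the string is derivable from S.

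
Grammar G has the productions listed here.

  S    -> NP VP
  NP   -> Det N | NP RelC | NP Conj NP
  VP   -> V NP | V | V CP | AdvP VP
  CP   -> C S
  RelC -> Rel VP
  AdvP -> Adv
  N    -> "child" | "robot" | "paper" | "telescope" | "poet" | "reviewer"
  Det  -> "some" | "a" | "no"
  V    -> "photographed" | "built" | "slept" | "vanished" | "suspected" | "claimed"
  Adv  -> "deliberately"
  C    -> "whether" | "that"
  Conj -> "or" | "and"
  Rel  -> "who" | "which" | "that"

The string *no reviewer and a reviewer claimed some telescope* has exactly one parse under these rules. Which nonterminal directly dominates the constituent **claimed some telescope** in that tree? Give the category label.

S
  NP
    NP
      Det: no
      N: reviewer
    Conj: and
    NP
      Det: a
      N: reviewer
  VP
    V: claimed
    NP
      Det: some
      N: telescope
The span 'claimed some telescope' is the VP node built by VP → V NP.
Its mother is the S built by S → NP VP.

S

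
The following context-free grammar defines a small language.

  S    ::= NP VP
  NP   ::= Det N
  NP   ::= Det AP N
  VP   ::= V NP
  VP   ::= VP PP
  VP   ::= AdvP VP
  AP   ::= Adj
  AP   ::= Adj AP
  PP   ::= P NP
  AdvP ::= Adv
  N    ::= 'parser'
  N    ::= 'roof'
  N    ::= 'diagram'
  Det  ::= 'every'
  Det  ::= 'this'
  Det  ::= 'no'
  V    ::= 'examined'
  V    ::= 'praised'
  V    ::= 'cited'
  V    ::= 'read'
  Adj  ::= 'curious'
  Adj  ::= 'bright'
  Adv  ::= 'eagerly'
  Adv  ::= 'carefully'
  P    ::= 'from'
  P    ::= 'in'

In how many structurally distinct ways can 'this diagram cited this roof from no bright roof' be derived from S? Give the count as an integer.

[S [NP [Det this] [N diagram]] [VP [VP [V cited] [NP [Det this] [N roof]]] [PP [P from] [NP [Det no] [AP [Adj bright]] [N roof]]]]]
No rule offers an alternative attachment or grouping for any span, so this is the only derivation.

1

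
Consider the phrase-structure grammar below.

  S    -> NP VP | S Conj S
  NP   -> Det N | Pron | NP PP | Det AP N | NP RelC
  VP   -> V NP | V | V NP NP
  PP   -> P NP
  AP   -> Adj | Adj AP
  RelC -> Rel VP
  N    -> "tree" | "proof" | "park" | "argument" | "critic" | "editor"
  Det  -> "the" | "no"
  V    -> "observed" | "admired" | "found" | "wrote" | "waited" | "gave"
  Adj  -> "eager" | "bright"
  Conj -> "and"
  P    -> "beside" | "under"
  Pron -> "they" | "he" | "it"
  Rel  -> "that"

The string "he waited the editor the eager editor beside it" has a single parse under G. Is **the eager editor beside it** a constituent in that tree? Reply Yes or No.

[S [NP [Pron he]] [VP [V waited] [NP [Det the] [N editor]] [NP [NP [Det the] [AP [Adj eager]] [N editor]] [PP [P beside] [NP [Pron it]]]]]]
The words 'the eager editor beside it' are exhaustively dominated by a single NP node (built by NP → NP PP), so they form a constituent.

Yes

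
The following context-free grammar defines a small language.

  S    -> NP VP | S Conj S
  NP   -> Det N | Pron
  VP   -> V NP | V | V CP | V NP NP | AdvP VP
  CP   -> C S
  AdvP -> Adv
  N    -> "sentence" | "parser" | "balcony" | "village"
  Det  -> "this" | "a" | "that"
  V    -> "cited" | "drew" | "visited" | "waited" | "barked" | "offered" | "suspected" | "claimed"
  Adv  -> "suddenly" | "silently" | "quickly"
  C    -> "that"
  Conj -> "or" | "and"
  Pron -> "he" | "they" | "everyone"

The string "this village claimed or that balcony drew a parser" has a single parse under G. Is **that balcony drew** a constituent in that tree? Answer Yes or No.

No

[S [S [NP [Det this] [N village]] [VP [V claimed]]] [Conj or] [S [NP [Det that] [N balcony]] [VP [V drew] [NP [Det a] [N parser]]]]]
The smallest constituent containing 'that balcony drew' is the S spanning 'that balcony drew a parser'; no single node in the tree dominates exactly the given words.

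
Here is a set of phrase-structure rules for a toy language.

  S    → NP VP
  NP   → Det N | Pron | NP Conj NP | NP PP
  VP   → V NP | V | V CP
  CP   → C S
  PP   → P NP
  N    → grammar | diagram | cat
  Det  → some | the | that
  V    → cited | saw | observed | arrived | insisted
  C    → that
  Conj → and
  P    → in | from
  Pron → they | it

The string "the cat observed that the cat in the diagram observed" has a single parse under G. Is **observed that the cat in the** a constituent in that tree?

No

[S [NP [Det the] [N cat]] [VP [V observed] [CP [C that] [S [NP [NP [Det the] [N cat]] [PP [P in] [NP [Det the] [N diagram]]]] [VP [V observed]]]]]]
The smallest constituent containing 'observed that the cat in the' is the VP spanning 'observed that the cat in the diagram observed'; no single node in the tree dominates exactly the given words.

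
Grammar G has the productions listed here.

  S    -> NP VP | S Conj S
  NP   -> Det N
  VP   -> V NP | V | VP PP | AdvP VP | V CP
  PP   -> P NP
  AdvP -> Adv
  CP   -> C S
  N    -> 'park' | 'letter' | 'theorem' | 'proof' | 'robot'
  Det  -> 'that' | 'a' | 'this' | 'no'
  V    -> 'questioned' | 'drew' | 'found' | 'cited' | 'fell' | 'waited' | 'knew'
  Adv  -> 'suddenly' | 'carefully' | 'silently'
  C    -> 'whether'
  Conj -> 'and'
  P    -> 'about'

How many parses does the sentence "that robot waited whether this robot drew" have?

1

[S [NP [Det that] [N robot]] [VP [V waited] [CP [C whether] [S [NP [Det this] [N robot]] [VP [V drew]]]]]]
No rule offers an alternative attachment or grouping for any span, so this is the only derivation.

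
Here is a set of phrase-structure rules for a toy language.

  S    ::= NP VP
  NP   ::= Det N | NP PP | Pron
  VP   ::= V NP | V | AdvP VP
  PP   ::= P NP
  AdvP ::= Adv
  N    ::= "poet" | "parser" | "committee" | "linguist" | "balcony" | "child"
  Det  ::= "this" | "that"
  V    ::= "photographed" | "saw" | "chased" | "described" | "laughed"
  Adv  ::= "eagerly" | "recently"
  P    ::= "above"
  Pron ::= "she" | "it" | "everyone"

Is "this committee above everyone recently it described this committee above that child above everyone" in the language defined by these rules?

Ungrammatical

An Adv word can never sit immediately before a Pron word in any string this grammar generates, so the substring 'recently it' rules out a derivation.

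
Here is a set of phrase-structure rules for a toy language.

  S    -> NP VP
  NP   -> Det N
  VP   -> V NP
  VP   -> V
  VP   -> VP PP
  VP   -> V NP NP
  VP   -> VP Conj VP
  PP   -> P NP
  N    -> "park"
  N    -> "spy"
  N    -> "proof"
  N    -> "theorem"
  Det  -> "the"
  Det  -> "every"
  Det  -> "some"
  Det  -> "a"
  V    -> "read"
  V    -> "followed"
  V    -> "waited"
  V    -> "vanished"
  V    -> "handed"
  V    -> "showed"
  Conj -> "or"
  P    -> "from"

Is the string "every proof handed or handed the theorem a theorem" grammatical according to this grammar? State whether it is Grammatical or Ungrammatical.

Grammatical

S
  NP
    Det: every
    N: proof
  VP
    VP
      V: handed
    Conj: or
    VP
      V: handed
      NP
        Det: the
        N: theorem
      NP
        Det: a
        N: theorem
Every word is introduced by a lexical rule and the phrasal rules combine the resulting categories into a single S.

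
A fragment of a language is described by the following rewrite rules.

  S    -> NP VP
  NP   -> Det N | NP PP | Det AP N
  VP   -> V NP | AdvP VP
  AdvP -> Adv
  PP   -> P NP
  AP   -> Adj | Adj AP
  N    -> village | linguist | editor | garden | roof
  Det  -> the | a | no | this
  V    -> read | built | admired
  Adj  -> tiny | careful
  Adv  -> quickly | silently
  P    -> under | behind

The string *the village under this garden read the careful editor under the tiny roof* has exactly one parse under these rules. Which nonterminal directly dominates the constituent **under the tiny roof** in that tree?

NP

S
  NP
    NP
      Det: the
      N: village
    PP
      P: under
      NP
        Det: this
        N: garden
  VP
    V: read
    NP
      NP
        Det: the
        AP
          Adj: careful
        N: editor
      PP
        P: under
        NP
          Det: the
          AP
            Adj: tiny
          N: roof
The span 'under the tiny roof' is the PP node built by PP → P NP.
Its mother is the NP built by NP → NP PP.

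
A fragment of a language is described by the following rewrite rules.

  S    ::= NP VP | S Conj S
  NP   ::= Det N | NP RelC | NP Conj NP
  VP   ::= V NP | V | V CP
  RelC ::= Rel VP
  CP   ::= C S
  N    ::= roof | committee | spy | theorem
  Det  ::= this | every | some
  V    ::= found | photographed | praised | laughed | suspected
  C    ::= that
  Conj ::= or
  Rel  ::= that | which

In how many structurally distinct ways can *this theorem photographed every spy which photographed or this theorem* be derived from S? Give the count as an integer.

[S [NP [Det this] [N theorem]] [VP [V photographed] [NP [NP [NP [Det every] [N spy]] [RelC [Rel which] [VP [V photographed]]]] [Conj or] [NP [Det this] [N theorem]]]]]
No rule offers an alternative attachment or grouping for any span, so this is the only derivation.

1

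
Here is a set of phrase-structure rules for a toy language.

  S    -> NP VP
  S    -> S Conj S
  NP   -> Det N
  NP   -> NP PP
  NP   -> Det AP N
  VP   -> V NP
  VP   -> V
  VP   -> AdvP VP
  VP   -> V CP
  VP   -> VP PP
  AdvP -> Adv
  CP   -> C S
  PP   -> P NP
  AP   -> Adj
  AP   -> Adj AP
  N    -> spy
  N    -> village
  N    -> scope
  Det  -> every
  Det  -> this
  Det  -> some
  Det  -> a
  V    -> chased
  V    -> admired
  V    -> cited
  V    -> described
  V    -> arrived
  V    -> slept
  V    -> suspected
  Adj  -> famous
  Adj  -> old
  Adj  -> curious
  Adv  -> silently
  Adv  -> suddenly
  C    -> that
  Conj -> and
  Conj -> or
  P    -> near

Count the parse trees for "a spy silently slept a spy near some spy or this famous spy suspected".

3

Two of the 3 distinct bracketings:
[S [S [NP [Det a] [N spy]] [VP [AdvP [Adv silently]] [VP [V slept] [NP [NP [Det a] [N spy]] [PP [P near] [NP [Det some] [N spy]]]]]]] [Conj or] [S [NP [Det this] [AP [Adj famous]] [N spy]] [VP [V suspected]]]]
[S [S [NP [Det a] [N spy]] [VP [AdvP [Adv silently]] [VP [VP [V slept] [NP [Det a] [N spy]]] [PP [P near] [NP [Det some] [N spy]]]]]] [Conj or] [S [NP [Det this] [AP [Adj famous]] [N spy]] [VP [V suspected]]]]
The difference turns on whether NP → NP PP is used at the relevant span, versus an alternative expansion of NP.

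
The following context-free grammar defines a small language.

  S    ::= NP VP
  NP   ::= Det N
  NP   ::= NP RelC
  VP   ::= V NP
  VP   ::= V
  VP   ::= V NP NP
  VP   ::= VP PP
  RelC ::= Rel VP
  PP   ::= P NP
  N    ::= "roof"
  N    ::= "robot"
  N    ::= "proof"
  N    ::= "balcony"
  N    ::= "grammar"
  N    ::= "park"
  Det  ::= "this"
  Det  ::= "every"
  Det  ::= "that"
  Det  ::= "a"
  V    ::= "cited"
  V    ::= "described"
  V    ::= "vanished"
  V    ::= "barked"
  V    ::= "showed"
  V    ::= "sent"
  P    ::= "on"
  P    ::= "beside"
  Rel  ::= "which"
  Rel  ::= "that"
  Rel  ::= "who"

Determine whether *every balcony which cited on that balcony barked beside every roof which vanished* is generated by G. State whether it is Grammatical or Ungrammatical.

Grammatical

[S [NP [NP [Det every] [N balcony]] [RelC [Rel which] [VP [VP [V cited]] [PP [P on] [NP [Det that] [N balcony]]]]]] [VP [VP [V barked]] [PP [P beside] [NP [NP [Det every] [N roof]] [RelC [Rel which] [VP [V vanished]]]]]]]
The bracketing above is licensed at every node by one of the given productions, with S at the root.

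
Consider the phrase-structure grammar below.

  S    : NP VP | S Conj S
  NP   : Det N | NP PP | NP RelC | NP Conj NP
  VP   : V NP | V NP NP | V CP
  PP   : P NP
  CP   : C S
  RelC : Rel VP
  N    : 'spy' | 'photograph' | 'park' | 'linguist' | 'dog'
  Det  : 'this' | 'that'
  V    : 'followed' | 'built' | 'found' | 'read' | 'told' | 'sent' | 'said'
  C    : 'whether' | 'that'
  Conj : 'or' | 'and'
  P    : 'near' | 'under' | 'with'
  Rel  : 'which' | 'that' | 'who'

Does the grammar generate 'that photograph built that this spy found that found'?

For S → NP VP, the only prefix that parses as NP is 'that photograph', but the remainder 'built that this spy found that found' is not a VP under these rules. The alternative S rule S → S Conj S likewise has no satisfying split.

Ungrammatical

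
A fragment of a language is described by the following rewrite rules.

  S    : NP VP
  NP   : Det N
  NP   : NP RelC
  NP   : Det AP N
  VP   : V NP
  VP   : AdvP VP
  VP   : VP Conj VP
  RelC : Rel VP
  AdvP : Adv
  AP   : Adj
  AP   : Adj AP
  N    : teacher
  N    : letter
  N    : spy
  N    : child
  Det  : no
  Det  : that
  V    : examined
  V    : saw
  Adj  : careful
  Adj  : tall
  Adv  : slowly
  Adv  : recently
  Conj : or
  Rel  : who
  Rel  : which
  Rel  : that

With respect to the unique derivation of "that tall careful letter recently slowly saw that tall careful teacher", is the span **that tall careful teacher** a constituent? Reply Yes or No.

[S [NP [Det that] [AP [Adj tall] [AP [Adj careful]]] [N letter]] [VP [AdvP [Adv recently]] [VP [AdvP [Adv slowly]] [VP [V saw] [NP [Det that] [AP [Adj tall] [AP [Adj careful]]] [N teacher]]]]]]
The words 'that tall careful teacher' are exhaustively dominated by a single NP node (built by NP → Det AP N), so they form a constituent.

Yes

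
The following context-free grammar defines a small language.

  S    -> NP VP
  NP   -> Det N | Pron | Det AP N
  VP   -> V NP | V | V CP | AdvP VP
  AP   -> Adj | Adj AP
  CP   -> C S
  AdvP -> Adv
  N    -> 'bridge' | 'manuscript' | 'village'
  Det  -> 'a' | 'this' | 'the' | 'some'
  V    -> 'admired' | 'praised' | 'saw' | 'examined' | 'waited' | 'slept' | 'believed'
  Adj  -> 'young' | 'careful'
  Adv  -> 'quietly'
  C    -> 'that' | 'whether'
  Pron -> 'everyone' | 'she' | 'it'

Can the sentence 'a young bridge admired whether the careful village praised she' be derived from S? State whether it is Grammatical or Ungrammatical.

Grammatical

S
  NP
    Det: a
    AP
      Adj: young
    N: bridge
  VP
    V: admired
    CP
      C: whether
      S
        NP
          Det: the
          AP
            Adj: careful
          N: village
        VP
          V: praised
          NP
            Pron: she
Each bracket corresponds to one application of a listed rule, so the string is derivable from S.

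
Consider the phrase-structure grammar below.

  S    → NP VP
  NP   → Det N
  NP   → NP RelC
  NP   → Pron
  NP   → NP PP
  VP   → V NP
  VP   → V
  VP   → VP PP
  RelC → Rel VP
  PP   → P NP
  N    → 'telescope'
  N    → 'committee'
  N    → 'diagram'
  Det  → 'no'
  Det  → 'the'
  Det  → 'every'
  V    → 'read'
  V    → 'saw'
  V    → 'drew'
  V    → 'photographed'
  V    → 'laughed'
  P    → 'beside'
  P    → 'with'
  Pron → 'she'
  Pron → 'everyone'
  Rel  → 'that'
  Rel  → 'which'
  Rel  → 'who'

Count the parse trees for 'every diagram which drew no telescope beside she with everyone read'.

Two of the 9 distinct bracketings:
[S [NP [NP [Det every] [N diagram]] [RelC [Rel which] [VP [V drew] [NP [NP [Det no] [N telescope]] [PP [P beside] [NP [NP [Pron she]] [PP [P with] [NP [Pron everyone]]]]]]]]] [VP [V read]]]
[S [NP [NP [Det every] [N diagram]] [RelC [Rel which] [VP [V drew] [NP [NP [NP [Det no] [N telescope]] [PP [P beside] [NP [Pron she]]]] [PP [P with] [NP [Pron everyone]]]]]]] [VP [V read]]]
The trees differ in how a recursive rule is bracketed over the same span.

9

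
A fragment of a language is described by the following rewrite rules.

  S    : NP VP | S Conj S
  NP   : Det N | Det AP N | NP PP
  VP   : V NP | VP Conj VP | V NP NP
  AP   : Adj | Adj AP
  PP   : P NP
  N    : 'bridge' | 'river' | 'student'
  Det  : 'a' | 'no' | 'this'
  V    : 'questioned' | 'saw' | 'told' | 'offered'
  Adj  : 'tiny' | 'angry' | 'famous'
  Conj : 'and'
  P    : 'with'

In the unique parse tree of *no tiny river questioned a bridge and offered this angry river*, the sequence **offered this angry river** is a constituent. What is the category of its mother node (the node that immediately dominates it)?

[S [NP [Det no] [AP [Adj tiny]] [N river]] [VP [VP [V questioned] [NP [Det a] [N bridge]]] [Conj and] [VP [V offered] [NP [Det this] [AP [Adj angry]] [N river]]]]]
The span 'offered this angry river' is the VP node built by VP → V NP.
Its mother is the VP built by VP → VP Conj VP.

VP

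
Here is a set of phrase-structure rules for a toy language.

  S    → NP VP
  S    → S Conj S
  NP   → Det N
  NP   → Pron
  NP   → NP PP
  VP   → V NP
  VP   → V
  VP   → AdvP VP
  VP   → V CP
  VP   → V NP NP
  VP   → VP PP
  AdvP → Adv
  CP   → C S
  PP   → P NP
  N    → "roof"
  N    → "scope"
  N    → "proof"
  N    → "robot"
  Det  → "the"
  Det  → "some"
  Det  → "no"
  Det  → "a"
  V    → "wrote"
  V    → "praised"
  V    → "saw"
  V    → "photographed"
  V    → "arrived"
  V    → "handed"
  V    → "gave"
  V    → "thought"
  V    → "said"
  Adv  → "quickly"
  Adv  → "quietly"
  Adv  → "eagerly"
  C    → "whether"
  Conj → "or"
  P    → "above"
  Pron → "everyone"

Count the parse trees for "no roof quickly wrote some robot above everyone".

3

Two of the 3 distinct bracketings:
[S [NP [Det no] [N roof]] [VP [AdvP [Adv quickly]] [VP [V wrote] [NP [NP [Det some] [N robot]] [PP [P above] [NP [Pron everyone]]]]]]]
[S [NP [Det no] [N roof]] [VP [AdvP [Adv quickly]] [VP [VP [V wrote] [NP [Det some] [N robot]]] [PP [P above] [NP [Pron everyone]]]]]]
The difference turns on whether NP → NP PP is used at the relevant span, versus an alternative expansion of NP.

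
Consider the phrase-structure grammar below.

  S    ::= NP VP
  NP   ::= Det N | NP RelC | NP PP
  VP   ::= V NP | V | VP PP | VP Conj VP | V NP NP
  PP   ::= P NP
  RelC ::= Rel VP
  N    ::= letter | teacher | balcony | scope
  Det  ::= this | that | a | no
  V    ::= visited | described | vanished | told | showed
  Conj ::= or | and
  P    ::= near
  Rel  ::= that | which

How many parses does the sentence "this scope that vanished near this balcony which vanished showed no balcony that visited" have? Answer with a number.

Two of the 4 distinct bracketings:
[S [NP [NP [Det this] [N scope]] [RelC [Rel that] [VP [VP [V vanished]] [PP [P near] [NP [NP [Det this] [N balcony]] [RelC [Rel which] [VP [V vanished]]]]]]]] [VP [V showed] [NP [NP [Det no] [N balcony]] [RelC [Rel that] [VP [V visited]]]]]]
[S [NP [NP [NP [Det this] [N scope]] [RelC [Rel that] [VP [VP [V vanished]] [PP [P near] [NP [Det this] [N balcony]]]]]] [RelC [Rel which] [VP [V vanished]]]] [VP [V showed] [NP [NP [Det no] [N balcony]] [RelC [Rel that] [VP [V visited]]]]]]
The trees differ in how a recursive rule is bracketed over the same span.

4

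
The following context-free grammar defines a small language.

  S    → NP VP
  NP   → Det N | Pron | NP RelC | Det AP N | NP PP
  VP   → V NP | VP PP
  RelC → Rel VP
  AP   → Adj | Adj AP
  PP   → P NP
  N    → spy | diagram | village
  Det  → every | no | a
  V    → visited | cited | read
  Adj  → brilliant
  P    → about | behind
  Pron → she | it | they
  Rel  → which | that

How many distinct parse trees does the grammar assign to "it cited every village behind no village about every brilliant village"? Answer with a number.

Two of the 5 distinct bracketings:
[S [NP [Pron it]] [VP [V cited] [NP [NP [Det every] [N village]] [PP [P behind] [NP [NP [Det no] [N village]] [PP [P about] [NP [Det every] [AP [Adj brilliant]] [N village]]]]]]]]
[S [NP [Pron it]] [VP [V cited] [NP [NP [NP [Det every] [N village]] [PP [P behind] [NP [Det no] [N village]]]] [PP [P about] [NP [Det every] [AP [Adj brilliant]] [N village]]]]]]
The trees differ in how a recursive rule is bracketed over the same span.

5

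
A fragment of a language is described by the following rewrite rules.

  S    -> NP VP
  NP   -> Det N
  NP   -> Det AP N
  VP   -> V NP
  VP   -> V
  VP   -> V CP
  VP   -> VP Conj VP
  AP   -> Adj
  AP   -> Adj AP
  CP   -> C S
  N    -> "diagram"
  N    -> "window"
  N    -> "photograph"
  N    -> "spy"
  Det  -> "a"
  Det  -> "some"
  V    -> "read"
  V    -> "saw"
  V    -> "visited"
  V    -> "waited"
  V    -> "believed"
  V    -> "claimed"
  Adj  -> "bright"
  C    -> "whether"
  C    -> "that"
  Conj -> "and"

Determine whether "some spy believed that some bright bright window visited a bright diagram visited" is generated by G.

For S → NP VP, the only prefix that parses as NP is 'some spy', but the remainder 'believed that some bright bright window visited a bright diagram visited' is not a VP under these rules.

Ungrammatical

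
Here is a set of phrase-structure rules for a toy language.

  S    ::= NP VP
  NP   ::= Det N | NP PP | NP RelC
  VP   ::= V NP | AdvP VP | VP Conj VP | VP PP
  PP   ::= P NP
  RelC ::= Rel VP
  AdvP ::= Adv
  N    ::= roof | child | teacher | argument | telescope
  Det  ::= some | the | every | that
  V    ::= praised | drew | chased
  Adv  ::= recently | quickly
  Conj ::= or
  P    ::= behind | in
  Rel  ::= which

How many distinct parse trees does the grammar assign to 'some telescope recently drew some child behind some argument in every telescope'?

Two of the 9 distinct bracketings:
[S [NP [Det some] [N telescope]] [VP [AdvP [Adv recently]] [VP [V drew] [NP [NP [Det some] [N child]] [PP [P behind] [NP [NP [Det some] [N argument]] [PP [P in] [NP [Det every] [N telescope]]]]]]]]]
[S [NP [Det some] [N telescope]] [VP [AdvP [Adv recently]] [VP [V drew] [NP [NP [NP [Det some] [N child]] [PP [P behind] [NP [Det some] [N argument]]]] [PP [P in] [NP [Det every] [N telescope]]]]]]]
The trees differ in how a recursive rule is bracketed over the same span.

9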